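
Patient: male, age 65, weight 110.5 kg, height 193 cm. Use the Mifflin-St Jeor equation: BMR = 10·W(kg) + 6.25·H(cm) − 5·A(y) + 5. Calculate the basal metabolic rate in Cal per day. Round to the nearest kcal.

1991 Cal per day

Mifflin-St Jeor (male): BMR = 10(110.5) + 6.25(193) − 5(65) + 5 = 1105 + 1206.25 − 325 + 5 = 1991.25 kcal/day.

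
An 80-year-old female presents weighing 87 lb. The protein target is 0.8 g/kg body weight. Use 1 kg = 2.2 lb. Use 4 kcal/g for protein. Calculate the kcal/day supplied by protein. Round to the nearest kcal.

127 kcal/day

Weight in kg = 87 ÷ 2.2 = 39.5455 kg.
Protein = 0.8 g/kg × 39.5455 kg = 31.6364 g/day.
Protein energy = 31.6364 g × 4 kcal/g = 126.5455 kcal/day.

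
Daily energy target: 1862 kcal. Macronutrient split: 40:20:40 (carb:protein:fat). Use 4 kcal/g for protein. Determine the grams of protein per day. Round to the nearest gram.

Protein energy = 20% × 1862 = 372.4 kcal.
At 4 kcal/g: 372.4 ÷ 4 = 93.1 g.

93 g/day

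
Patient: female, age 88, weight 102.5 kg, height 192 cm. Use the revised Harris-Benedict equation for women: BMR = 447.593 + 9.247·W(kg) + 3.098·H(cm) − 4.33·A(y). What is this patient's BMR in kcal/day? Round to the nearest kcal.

1609 kcal/day

Harris-Benedict: BMR = 447.593 + 9.247(102.5) + 3.098(192) − 4.33(88) = 1609.1865 kcal/day.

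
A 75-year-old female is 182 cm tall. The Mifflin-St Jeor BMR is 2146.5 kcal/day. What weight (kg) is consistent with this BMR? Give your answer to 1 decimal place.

154.5 kg

2146.5 = 10·W + 6.25(182) − 5(75) − 161
10·W = 2146.5 − 601.5 = 1545, so W = 154.5 kg.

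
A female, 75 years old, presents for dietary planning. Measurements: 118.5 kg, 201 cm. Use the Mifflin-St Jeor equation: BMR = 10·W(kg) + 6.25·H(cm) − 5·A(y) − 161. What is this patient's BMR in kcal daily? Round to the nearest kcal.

1905 kcal daily

Mifflin-St Jeor (female): BMR = 10(118.5) + 6.25(201) − 5(75) − 161 = 1185 + 1256.25 − 375 − 161 = 1905.25 kcal/day.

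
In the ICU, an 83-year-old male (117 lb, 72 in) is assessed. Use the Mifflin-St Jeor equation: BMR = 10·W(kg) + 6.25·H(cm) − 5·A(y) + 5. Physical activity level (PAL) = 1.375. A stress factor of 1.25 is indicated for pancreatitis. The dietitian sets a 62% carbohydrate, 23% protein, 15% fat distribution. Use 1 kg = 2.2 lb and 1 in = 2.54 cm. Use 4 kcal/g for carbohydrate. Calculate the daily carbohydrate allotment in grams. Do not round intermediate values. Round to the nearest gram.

337 g/day

Convert to metric: weight = 117 ÷ 2.2 = 53.1818 kg; height = 72 × 2.54 = 182.88 cm.
Mifflin-St Jeor (male): BMR = 10(53.1818) + 6.25(182.88) − 5(83) + 5 = 531.8182 + 1143 − 415 + 5 = 1264.8182 kcal/day.
TEE = 1264.8182 × 1.375 = 1739.125 kcal/day.
With stress factor 1.25: 1739.125 × 1.25 = 2173.9063 kcal/day.
Carbohydrate energy = 62% × 2173.9063 = 1347.8219 kcal.
Carbohydrate = 1347.8219 ÷ 4 kcal/g = 336.9555 g.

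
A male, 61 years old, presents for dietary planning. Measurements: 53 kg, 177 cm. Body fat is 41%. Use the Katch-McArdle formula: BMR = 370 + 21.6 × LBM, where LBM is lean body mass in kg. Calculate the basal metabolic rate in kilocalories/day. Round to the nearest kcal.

1045 kilocalories/day

LBM = 53 × (1 − 0.41) = 31.27 kg. Katch-McArdle: BMR = 370 + 21.6 × 31.27 = 1045.432 kcal/day.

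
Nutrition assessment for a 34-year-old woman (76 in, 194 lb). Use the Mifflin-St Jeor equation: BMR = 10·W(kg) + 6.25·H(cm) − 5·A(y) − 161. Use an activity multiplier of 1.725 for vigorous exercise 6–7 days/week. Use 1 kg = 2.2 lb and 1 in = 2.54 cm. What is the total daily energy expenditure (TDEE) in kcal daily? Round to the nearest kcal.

3031 kcal daily

Convert to metric: weight = 194 ÷ 2.2 = 88.1818 kg; height = 76 × 2.54 = 193.04 cm.
Mifflin-St Jeor (female): BMR = 10(88.1818) + 6.25(193.04) − 5(34) − 161 = 881.8182 + 1206.5 − 170 − 161 = 1757.3182 kcal/day.
TEE = BMR × activity factor = 1757.3182 × 1.725 = 3031.3739 kcal/day.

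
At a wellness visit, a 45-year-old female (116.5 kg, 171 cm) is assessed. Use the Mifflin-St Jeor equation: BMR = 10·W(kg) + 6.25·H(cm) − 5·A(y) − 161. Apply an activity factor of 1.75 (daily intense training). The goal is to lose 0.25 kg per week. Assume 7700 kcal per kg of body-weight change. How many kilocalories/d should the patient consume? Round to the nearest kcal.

Mifflin-St Jeor (female): BMR = 10(116.5) + 6.25(171) − 5(45) − 161 = 1165 + 1068.75 − 225 − 161 = 1847.75 kcal/day.
TEE = 1847.75 × 1.75 = 3233.5625 kcal/day.
Required daily deficit = 0.25 × 7700 ÷ 7 = 275 kcal/day.
Target intake = 3233.5625 − 275 = 2958.5625 kcal/day.

2959 kilocalories/d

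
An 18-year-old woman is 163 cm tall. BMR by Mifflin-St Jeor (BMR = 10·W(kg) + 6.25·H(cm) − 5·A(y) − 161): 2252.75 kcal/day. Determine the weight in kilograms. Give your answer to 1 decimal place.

148.5 kg

2252.75 = 10·W + 6.25(163) − 5(18) − 161
10·W = 2252.75 − 767.75 = 1485, so W = 148.5 kg.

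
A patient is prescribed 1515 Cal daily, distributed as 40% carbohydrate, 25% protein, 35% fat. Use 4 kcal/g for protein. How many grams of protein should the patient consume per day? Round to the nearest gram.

95 g/day

Protein energy = 25% × 1515 = 378.75 kcal.
At 4 kcal/g: 378.75 ÷ 4 = 94.6875 g.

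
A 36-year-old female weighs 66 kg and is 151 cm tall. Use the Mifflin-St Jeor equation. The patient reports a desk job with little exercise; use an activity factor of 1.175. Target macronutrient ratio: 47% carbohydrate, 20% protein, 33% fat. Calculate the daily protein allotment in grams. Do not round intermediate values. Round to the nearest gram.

74 g/day

Mifflin-St Jeor (female): BMR = 10(66) + 6.25(151) − 5(36) − 161 = 660 + 943.75 − 180 − 161 = 1262.75 kcal/day.
TEE = 1262.75 × 1.175 = 1483.7313 kcal/day.
Protein energy = 20% × 1483.7313 = 296.7463 kcal.
Protein = 296.7463 ÷ 4 kcal/g = 74.1866 g.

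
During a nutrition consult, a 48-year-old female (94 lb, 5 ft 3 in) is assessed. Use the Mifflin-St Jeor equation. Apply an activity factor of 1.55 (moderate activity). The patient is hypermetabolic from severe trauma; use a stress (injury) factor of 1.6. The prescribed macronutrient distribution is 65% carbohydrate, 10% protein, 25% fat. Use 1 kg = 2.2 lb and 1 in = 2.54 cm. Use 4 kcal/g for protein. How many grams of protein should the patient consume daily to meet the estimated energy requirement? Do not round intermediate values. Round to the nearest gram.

64 g/day

Convert to metric: weight = 94 ÷ 2.2 = 42.7273 kg; height = (5×12 + 3) × 2.54 = 63 × 2.54 = 160.02 cm.
Mifflin-St Jeor (female): BMR = 10(42.7273) + 6.25(160.02) − 5(48) − 161 = 427.2727 + 1000.125 − 240 − 161 = 1026.3977 kcal/day.
TEE = 1026.3977 × 1.55 = 1590.9165 kcal/day.
With stress factor 1.6: 1590.9165 × 1.6 = 2545.4664 kcal/day.
Protein energy = 10% × 2545.4664 = 254.5466 kcal.
Protein = 254.5466 ÷ 4 kcal/g = 63.6367 g.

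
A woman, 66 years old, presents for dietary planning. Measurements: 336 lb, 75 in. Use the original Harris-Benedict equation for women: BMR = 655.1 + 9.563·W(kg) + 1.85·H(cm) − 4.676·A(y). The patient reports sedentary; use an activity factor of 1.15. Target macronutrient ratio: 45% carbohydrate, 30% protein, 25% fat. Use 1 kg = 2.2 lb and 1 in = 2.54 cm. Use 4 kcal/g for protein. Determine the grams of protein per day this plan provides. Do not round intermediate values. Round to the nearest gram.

186 g/day

Convert to metric: weight = 336 ÷ 2.2 = 152.7273 kg; height = 75 × 2.54 = 190.5 cm.
Harris-Benedict: BMR = 655.1 + 9.563(152.7273) + 1.85(190.5) − 4.676(66) = 2159.4399 kcal/day.
TEE = 2159.4399 × 1.15 = 2483.3559 kcal/day.
Protein energy = 30% × 2483.3559 = 745.0068 kcal.
Protein = 745.0068 ÷ 4 kcal/g = 186.2517 g.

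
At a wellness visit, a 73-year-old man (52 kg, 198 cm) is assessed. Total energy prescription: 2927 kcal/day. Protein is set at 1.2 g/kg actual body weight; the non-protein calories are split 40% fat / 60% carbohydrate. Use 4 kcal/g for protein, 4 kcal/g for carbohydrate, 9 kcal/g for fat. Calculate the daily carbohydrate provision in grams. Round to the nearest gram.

402 g/day

Protein = 1.2 × 52 = 62.4 g → 62.4 × 4 = 249.6 kcal.
Non-protein calories = 2927 − 249.6 = 2677.4 kcal.
Fat: 40% × 2677.4 = 1070.96 kcal; carbohydrate: 1606.44 kcal.
Carbohydrate: 1606.44 kcal ÷ 4 kcal/g = 401.61 g.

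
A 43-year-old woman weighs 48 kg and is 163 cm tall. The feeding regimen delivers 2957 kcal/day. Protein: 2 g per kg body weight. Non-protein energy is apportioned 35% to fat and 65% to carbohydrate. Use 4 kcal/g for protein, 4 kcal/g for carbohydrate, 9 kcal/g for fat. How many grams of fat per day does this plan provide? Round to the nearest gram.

100 g/day

Protein = 2 × 48 = 96 g → 96 × 4 = 384 kcal.
Non-protein calories = 2957 − 384 = 2573 kcal.
Fat: 35% × 2573 = 900.55 kcal; carbohydrate: 1672.45 kcal.
Fat: 900.55 kcal ÷ 9 kcal/g = 100.0611 g.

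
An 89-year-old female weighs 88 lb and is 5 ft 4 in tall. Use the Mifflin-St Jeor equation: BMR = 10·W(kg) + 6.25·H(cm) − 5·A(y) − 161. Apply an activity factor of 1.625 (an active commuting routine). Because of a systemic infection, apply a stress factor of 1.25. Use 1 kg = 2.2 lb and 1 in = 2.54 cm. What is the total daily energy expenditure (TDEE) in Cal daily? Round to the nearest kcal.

Convert to metric: weight = 88 ÷ 2.2 = 40 kg; height = (5×12 + 4) × 2.54 = 64 × 2.54 = 162.56 cm.
Mifflin-St Jeor (female): BMR = 10(40) + 6.25(162.56) − 5(89) − 161 = 400 + 1016 − 445 − 161 = 810 kcal/day.
TEE = BMR × activity factor = 810 × 1.625 = 1316.25 kcal/day.
Apply stress factor: 1316.25 × 1.25 = 1645.3125 kcal/day.

1645 Cal daily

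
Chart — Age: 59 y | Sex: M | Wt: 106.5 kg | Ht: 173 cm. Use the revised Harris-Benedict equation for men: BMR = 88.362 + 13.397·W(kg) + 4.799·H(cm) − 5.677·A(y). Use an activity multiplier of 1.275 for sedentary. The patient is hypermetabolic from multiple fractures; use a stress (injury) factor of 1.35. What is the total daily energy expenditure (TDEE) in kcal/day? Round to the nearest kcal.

3460 kcal/day

Harris-Benedict: BMR = 88.362 + 13.397(106.5) + 4.799(173) − 5.677(59) = 2010.4265 kcal/day.
TEE = BMR × activity factor = 2010.4265 × 1.275 = 2563.2938 kcal/day.
Apply stress factor: 2563.2938 × 1.35 = 3460.4466 kcal/day.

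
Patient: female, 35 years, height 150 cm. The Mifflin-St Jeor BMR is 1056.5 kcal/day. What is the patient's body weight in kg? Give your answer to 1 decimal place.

45.5 kg

1056.5 = 10·W + 6.25(150) − 5(35) − 161
10·W = 1056.5 − 601.5 = 455, so W = 45.5 kg.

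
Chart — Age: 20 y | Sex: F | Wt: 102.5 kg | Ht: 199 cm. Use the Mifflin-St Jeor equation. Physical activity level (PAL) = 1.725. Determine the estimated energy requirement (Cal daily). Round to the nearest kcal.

Mifflin-St Jeor (female): BMR = 10(102.5) + 6.25(199) − 5(20) − 161 = 1025 + 1243.75 − 100 − 161 = 2007.75 kcal/day.
TEE = BMR × activity factor = 2007.75 × 1.725 = 3463.3688 kcal/day.

3463 Cal daily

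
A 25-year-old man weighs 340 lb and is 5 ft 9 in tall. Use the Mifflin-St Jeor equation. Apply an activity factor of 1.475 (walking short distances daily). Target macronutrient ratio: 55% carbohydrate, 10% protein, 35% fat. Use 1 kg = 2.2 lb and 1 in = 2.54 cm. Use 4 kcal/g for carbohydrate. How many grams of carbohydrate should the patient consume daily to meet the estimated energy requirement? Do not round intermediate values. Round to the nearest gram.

Convert to metric: weight = 340 ÷ 2.2 = 154.5455 kg; height = (5×12 + 9) × 2.54 = 69 × 2.54 = 175.26 cm.
Mifflin-St Jeor (male): BMR = 10(154.5455) + 6.25(175.26) − 5(25) + 5 = 1545.4545 + 1095.375 − 125 + 5 = 2520.8295 kcal/day.
TEE = 2520.8295 × 1.475 = 3718.2236 kcal/day.
Carbohydrate energy = 55% × 3718.2236 = 2045.023 kcal.
Carbohydrate = 2045.023 ÷ 4 kcal/g = 511.2557 g.

511 g/day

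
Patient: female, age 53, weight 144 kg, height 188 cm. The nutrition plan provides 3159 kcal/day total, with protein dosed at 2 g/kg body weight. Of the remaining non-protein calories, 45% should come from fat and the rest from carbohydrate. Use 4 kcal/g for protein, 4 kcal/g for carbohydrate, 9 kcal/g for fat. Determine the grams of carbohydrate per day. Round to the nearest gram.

Protein = 2 × 144 = 288 g → 288 × 4 = 1152 kcal.
Non-protein calories = 3159 − 1152 = 2007 kcal.
Fat: 45% × 2007 = 903.15 kcal; carbohydrate: 1103.85 kcal.
Carbohydrate: 1103.85 kcal ÷ 4 kcal/g = 275.9625 g.

276 g/day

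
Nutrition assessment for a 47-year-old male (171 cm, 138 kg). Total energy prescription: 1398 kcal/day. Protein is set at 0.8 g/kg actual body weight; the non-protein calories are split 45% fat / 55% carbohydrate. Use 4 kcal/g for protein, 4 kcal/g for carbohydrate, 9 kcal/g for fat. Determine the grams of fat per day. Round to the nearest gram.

48 g/day

Protein = 0.8 × 138 = 110.4 g → 110.4 × 4 = 441.6 kcal.
Non-protein calories = 1398 − 441.6 = 956.4 kcal.
Fat: 45% × 956.4 = 430.38 kcal; carbohydrate: 526.02 kcal.
Fat: 430.38 kcal ÷ 9 kcal/g = 47.82 g.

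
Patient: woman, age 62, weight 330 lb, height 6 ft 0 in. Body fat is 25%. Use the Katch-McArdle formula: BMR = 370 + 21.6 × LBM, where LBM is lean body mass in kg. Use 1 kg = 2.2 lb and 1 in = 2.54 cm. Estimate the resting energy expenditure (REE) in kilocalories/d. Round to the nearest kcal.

2800 kilocalories/d

Convert to metric: weight = 330 ÷ 2.2 = 150 kg; height = (6×12 + 0) × 2.54 = 72 × 2.54 = 182.88 cm.
LBM = 150 × (1 − 0.25) = 112.5 kg. Katch-McArdle: BMR = 370 + 21.6 × 112.5 = 2800 kcal/day.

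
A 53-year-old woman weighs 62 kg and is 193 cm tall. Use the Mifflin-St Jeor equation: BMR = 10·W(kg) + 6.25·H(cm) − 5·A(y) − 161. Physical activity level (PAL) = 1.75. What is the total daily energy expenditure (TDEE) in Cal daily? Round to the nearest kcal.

2450 Cal daily

Mifflin-St Jeor (female): BMR = 10(62) + 6.25(193) − 5(53) − 161 = 620 + 1206.25 − 265 − 161 = 1400.25 kcal/day.
TEE = BMR × activity factor = 1400.25 × 1.75 = 2450.4375 kcal/day.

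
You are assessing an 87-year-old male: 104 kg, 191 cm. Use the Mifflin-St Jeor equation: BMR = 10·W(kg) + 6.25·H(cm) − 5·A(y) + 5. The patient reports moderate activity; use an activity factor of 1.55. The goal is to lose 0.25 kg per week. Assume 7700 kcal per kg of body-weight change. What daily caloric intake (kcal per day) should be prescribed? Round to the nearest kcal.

Mifflin-St Jeor (male): BMR = 10(104) + 6.25(191) − 5(87) + 5 = 1040 + 1193.75 − 435 + 5 = 1803.75 kcal/day.
TEE = 1803.75 × 1.55 = 2795.8125 kcal/day.
Required daily deficit = 0.25 × 7700 ÷ 7 = 275 kcal/day.
Target intake = 2795.8125 − 275 = 2520.8125 kcal/day.

2521 kcal per day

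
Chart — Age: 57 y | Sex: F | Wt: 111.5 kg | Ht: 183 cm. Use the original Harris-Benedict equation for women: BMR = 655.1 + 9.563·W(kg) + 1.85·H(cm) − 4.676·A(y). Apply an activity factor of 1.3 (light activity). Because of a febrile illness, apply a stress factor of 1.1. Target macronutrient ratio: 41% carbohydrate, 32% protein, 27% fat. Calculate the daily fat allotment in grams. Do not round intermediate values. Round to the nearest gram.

Harris-Benedict: BMR = 655.1 + 9.563(111.5) + 1.85(183) − 4.676(57) = 1793.3925 kcal/day.
TEE = 1793.3925 × 1.3 = 2331.4103 kcal/day.
With stress factor 1.1: 2331.4103 × 1.1 = 2564.5513 kcal/day.
Fat energy = 27% × 2564.5513 = 692.4288 kcal.
Fat = 692.4288 ÷ 9 kcal/g = 76.9365 g.

77 g/day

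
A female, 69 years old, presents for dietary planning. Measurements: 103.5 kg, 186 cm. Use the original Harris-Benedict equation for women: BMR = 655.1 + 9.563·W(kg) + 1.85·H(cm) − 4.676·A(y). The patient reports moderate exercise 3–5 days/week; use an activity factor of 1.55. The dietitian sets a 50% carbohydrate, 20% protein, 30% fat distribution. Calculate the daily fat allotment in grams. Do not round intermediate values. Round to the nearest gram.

86 g/day

Harris-Benedict: BMR = 655.1 + 9.563(103.5) + 1.85(186) − 4.676(69) = 1666.3265 kcal/day.
TEE = 1666.3265 × 1.55 = 2582.8061 kcal/day.
Fat energy = 30% × 2582.8061 = 774.8418 kcal.
Fat = 774.8418 ÷ 9 kcal/g = 86.0935 g.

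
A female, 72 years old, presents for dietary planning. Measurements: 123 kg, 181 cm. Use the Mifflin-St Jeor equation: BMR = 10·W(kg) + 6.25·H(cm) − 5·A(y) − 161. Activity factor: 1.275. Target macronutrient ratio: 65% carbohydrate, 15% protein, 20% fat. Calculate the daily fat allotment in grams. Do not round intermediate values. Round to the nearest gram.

52 g/day

Mifflin-St Jeor (female): BMR = 10(123) + 6.25(181) − 5(72) − 161 = 1230 + 1131.25 − 360 − 161 = 1840.25 kcal/day.
TEE = 1840.25 × 1.275 = 2346.3188 kcal/day.
Fat energy = 20% × 2346.3188 = 469.2638 kcal.
Fat = 469.2638 ÷ 9 kcal/g = 52.1404 g.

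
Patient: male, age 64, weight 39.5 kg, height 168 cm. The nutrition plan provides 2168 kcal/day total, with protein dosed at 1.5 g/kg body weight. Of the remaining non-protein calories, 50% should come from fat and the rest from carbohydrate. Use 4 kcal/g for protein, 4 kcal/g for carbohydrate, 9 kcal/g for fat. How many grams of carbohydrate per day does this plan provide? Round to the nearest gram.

Protein = 1.5 × 39.5 = 59.25 g → 59.25 × 4 = 237 kcal.
Non-protein calories = 2168 − 237 = 1931 kcal.
Fat: 50% × 1931 = 965.5 kcal; carbohydrate: 965.5 kcal.
Carbohydrate: 965.5 kcal ÷ 4 kcal/g = 241.375 g.

241 g/day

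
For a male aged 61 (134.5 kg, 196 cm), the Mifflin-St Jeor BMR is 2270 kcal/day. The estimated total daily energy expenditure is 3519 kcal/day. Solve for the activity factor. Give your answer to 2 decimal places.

Activity factor = TEE ÷ BMR = 3519 ÷ 2270 = 1.55.

1.55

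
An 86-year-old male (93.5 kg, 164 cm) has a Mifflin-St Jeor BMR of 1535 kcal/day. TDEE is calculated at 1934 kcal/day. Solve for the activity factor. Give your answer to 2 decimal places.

1.26

Activity factor = TEE ÷ BMR = 1934 ÷ 1535 = 1.26.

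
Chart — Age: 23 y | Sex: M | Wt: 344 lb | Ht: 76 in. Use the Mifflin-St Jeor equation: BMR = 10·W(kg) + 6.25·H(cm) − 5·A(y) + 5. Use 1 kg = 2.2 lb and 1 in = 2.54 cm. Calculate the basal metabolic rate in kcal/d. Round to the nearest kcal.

2660 kcal/d

Convert to metric: weight = 344 ÷ 2.2 = 156.3636 kg; height = 76 × 2.54 = 193.04 cm.
Mifflin-St Jeor (male): BMR = 10(156.3636) + 6.25(193.04) − 5(23) + 5 = 1563.6364 + 1206.5 − 115 + 5 = 2660.1364 kcal/day.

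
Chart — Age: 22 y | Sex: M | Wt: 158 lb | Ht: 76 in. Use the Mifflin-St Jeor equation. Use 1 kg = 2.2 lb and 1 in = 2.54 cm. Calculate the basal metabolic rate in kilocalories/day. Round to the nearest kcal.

1820 kilocalories/day

Convert to metric: weight = 158 ÷ 2.2 = 71.8182 kg; height = 76 × 2.54 = 193.04 cm.
Mifflin-St Jeor (male): BMR = 10(71.8182) + 6.25(193.04) − 5(22) + 5 = 718.1818 + 1206.5 − 110 + 5 = 1819.6818 kcal/day.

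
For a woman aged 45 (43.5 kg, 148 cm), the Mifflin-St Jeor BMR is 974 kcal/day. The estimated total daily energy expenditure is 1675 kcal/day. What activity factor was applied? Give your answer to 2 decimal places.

1.72

Activity factor = TEE ÷ BMR = 1675 ÷ 974 = 1.72.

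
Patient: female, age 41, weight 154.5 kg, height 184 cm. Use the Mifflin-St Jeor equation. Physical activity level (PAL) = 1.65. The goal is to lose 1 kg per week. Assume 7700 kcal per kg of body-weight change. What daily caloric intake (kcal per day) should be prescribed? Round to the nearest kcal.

2743 kcal per day

Mifflin-St Jeor (female): BMR = 10(154.5) + 6.25(184) − 5(41) − 161 = 1545 + 1150 − 205 − 161 = 2329 kcal/day.
TEE = 2329 × 1.65 = 3842.85 kcal/day.
Required daily deficit = 1 × 7700 ÷ 7 = 1100 kcal/day.
Target intake = 3842.85 − 1100 = 2742.85 kcal/day.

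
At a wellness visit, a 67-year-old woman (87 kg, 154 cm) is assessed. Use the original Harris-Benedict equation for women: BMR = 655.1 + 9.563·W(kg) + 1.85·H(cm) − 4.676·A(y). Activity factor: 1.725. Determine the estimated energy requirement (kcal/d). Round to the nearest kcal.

2516 kcal/d

Harris-Benedict: BMR = 655.1 + 9.563(87) + 1.85(154) − 4.676(67) = 1458.689 kcal/day.
TEE = BMR × activity factor = 1458.689 × 1.725 = 2516.2385 kcal/day.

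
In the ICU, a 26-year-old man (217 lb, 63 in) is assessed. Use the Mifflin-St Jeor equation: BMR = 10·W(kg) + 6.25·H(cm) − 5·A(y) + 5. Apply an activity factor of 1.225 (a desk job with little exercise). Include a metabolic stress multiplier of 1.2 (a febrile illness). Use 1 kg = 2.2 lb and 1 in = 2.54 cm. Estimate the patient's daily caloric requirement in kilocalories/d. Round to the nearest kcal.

Convert to metric: weight = 217 ÷ 2.2 = 98.6364 kg; height = 63 × 2.54 = 160.02 cm.
Mifflin-St Jeor (male): BMR = 10(98.6364) + 6.25(160.02) − 5(26) + 5 = 986.3636 + 1000.125 − 130 + 5 = 1861.4886 kcal/day.
TEE = BMR × activity factor = 1861.4886 × 1.225 = 2280.3236 kcal/day.
Apply stress factor: 2280.3236 × 1.2 = 2736.3883 kcal/day.

2736 kilocalories/d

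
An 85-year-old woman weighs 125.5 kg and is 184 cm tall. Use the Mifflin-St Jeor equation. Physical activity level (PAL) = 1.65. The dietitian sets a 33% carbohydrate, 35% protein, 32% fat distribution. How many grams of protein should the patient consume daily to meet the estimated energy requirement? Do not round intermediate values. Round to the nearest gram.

263 g/day

Mifflin-St Jeor (female): BMR = 10(125.5) + 6.25(184) − 5(85) − 161 = 1255 + 1150 − 425 − 161 = 1819 kcal/day.
TEE = 1819 × 1.65 = 3001.35 kcal/day.
Protein energy = 35% × 3001.35 = 1050.4725 kcal.
Protein = 1050.4725 ÷ 4 kcal/g = 262.6181 g.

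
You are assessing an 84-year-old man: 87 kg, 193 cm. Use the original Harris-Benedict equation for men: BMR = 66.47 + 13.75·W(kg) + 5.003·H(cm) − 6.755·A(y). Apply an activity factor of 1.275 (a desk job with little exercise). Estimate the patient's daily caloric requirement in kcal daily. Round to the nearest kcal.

Harris-Benedict: BMR = 66.47 + 13.75(87) + 5.003(193) − 6.755(84) = 1660.879 kcal/day.
TEE = BMR × activity factor = 1660.879 × 1.275 = 2117.6207 kcal/day.

2118 kcal daily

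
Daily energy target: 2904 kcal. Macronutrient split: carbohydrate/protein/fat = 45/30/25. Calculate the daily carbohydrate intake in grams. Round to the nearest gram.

327 g/day

Carbohydrate energy = 45% × 2904 = 1306.8 kcal.
At 4 kcal/g: 1306.8 ÷ 4 = 326.7 g.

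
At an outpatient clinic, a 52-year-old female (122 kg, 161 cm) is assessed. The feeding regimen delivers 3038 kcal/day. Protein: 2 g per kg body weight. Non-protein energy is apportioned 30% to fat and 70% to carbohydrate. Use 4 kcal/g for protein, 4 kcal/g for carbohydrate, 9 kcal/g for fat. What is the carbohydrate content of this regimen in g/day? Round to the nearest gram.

Protein = 2 × 122 = 244 g → 244 × 4 = 976 kcal.
Non-protein calories = 3038 − 976 = 2062 kcal.
Fat: 30% × 2062 = 618.6 kcal; carbohydrate: 1443.4 kcal.
Carbohydrate: 1443.4 kcal ÷ 4 kcal/g = 360.85 g.

361 g/day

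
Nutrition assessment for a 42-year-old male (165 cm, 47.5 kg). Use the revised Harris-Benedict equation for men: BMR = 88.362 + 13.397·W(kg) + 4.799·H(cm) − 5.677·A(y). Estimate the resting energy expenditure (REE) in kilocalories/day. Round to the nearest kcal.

Harris-Benedict: BMR = 88.362 + 13.397(47.5) + 4.799(165) − 5.677(42) = 1278.1205 kcal/day.

1278 kilocalories/day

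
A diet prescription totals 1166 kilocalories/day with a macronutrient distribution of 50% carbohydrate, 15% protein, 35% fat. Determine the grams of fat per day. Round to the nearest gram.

45 g/day

Fat energy = 35% × 1166 = 408.1 kcal.
At 9 kcal/g: 408.1 ÷ 9 = 45.3444 g.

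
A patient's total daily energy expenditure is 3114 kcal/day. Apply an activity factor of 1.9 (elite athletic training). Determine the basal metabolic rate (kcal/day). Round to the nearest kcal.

1639 kcal/day

BMR = TEE ÷ activity factor = 3114 ÷ 1.9 = 1638.9474 kcal/day.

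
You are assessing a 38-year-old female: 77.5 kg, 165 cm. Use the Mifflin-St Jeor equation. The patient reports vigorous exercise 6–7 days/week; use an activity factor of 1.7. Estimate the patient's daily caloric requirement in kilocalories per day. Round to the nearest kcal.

Mifflin-St Jeor (female): BMR = 10(77.5) + 6.25(165) − 5(38) − 161 = 775 + 1031.25 − 190 − 161 = 1455.25 kcal/day.
TEE = BMR × activity factor = 1455.25 × 1.7 = 2473.925 kcal/day.

2474 kilocalories per day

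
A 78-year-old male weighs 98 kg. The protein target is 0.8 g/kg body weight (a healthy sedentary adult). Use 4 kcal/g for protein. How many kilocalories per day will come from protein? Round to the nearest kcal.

Protein = 0.8 g/kg × 98 kg = 78.4 g/day.
Protein energy = 78.4 g × 4 kcal/g = 313.6 kcal/day.

314 kcal/day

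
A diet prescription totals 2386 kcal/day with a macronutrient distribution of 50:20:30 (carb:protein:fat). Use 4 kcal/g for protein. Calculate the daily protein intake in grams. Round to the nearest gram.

119 g/day

Protein energy = 20% × 2386 = 477.2 kcal.
At 4 kcal/g: 477.2 ÷ 4 = 119.3 g.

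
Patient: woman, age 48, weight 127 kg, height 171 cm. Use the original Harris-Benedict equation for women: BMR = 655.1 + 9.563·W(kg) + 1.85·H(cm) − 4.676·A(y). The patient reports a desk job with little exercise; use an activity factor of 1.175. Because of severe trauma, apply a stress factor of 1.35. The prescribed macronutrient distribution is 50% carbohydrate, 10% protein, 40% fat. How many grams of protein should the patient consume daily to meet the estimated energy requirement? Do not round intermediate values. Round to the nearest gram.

Harris-Benedict: BMR = 655.1 + 9.563(127) + 1.85(171) − 4.676(48) = 1961.503 kcal/day.
TEE = 1961.503 × 1.175 = 2304.766 kcal/day.
With stress factor 1.35: 2304.766 × 1.35 = 3111.4341 kcal/day.
Protein energy = 10% × 3111.4341 = 311.1434 kcal.
Protein = 311.1434 ÷ 4 kcal/g = 77.7859 g.

78 g/day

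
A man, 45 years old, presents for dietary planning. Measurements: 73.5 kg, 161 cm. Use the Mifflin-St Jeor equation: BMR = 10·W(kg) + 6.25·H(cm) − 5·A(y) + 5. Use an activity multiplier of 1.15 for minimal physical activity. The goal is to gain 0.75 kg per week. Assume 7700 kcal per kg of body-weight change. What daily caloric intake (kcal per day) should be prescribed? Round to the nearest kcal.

Mifflin-St Jeor (male): BMR = 10(73.5) + 6.25(161) − 5(45) + 5 = 735 + 1006.25 − 225 + 5 = 1521.25 kcal/day.
TEE = 1521.25 × 1.15 = 1749.4375 kcal/day.
Required daily surplus = 0.75 × 7700 ÷ 7 = 825 kcal/day.
Target intake = 1749.4375 + 825 = 2574.4375 kcal/day.

2574 kcal per day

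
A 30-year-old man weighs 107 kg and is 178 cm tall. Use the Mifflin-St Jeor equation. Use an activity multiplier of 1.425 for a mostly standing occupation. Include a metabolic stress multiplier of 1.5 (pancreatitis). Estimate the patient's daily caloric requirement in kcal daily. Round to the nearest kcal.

4355 kcal daily

Mifflin-St Jeor (male): BMR = 10(107) + 6.25(178) − 5(30) + 5 = 1070 + 1112.5 − 150 + 5 = 2037.5 kcal/day.
TEE = BMR × activity factor = 2037.5 × 1.425 = 2903.4375 kcal/day.
Apply stress factor: 2903.4375 × 1.5 = 4355.1563 kcal/day.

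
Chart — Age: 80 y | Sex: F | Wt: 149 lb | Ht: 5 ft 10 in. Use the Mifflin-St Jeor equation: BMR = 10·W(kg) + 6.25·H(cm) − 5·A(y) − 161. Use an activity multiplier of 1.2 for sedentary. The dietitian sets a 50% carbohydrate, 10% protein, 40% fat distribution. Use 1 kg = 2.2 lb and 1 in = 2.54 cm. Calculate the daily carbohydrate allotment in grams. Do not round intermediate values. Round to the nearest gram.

184 g/day

Convert to metric: weight = 149 ÷ 2.2 = 67.7273 kg; height = (5×12 + 10) × 2.54 = 70 × 2.54 = 177.8 cm.
Mifflin-St Jeor (female): BMR = 10(67.7273) + 6.25(177.8) − 5(80) − 161 = 677.2727 + 1111.25 − 400 − 161 = 1227.5227 kcal/day.
TEE = 1227.5227 × 1.2 = 1473.0273 kcal/day.
Carbohydrate energy = 50% × 1473.0273 = 736.5136 kcal.
Carbohydrate = 736.5136 ÷ 4 kcal/g = 184.1284 g.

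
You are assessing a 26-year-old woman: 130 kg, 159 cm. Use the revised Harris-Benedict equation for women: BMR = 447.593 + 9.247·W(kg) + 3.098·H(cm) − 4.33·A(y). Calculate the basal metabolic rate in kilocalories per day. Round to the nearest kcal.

Harris-Benedict: BMR = 447.593 + 9.247(130) + 3.098(159) − 4.33(26) = 2029.705 kcal/day.

2030 kilocalories per day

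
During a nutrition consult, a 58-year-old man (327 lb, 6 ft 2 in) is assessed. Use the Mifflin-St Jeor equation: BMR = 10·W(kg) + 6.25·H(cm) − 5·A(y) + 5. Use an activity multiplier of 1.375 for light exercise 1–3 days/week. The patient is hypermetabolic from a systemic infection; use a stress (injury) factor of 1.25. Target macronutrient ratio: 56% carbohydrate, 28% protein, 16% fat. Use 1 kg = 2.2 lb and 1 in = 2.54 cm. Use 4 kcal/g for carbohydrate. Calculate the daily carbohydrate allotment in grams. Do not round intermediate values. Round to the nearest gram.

572 g/day

Convert to metric: weight = 327 ÷ 2.2 = 148.6364 kg; height = (6×12 + 2) × 2.54 = 74 × 2.54 = 187.96 cm.
Mifflin-St Jeor (male): BMR = 10(148.6364) + 6.25(187.96) − 5(58) + 5 = 1486.3636 + 1174.75 − 290 + 5 = 2376.1136 kcal/day.
TEE = 2376.1136 × 1.375 = 3267.1563 kcal/day.
With stress factor 1.25: 3267.1563 × 1.25 = 4083.9453 kcal/day.
Carbohydrate energy = 56% × 4083.9453 = 2287.0094 kcal.
Carbohydrate = 2287.0094 ÷ 4 kcal/g = 571.7523 g.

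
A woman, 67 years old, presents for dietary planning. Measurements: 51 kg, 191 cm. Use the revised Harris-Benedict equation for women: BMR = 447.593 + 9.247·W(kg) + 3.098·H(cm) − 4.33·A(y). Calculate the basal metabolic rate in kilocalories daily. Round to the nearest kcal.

Harris-Benedict: BMR = 447.593 + 9.247(51) + 3.098(191) − 4.33(67) = 1220.798 kcal/day.

1221 kilocalories daily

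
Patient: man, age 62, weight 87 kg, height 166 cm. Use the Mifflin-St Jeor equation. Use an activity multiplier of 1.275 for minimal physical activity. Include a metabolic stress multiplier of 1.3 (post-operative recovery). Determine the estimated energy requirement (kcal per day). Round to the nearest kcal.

2656 kcal per day

Mifflin-St Jeor (male): BMR = 10(87) + 6.25(166) − 5(62) + 5 = 870 + 1037.5 − 310 + 5 = 1602.5 kcal/day.
TEE = BMR × activity factor = 1602.5 × 1.275 = 2043.1875 kcal/day.
Apply stress factor: 2043.1875 × 1.3 = 2656.1438 kcal/day.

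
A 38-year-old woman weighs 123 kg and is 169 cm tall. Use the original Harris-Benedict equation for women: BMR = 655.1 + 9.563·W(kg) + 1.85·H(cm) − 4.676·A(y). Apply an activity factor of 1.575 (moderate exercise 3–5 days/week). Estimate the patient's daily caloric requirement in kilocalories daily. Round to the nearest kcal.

Harris-Benedict: BMR = 655.1 + 9.563(123) + 1.85(169) − 4.676(38) = 1966.311 kcal/day.
TEE = BMR × activity factor = 1966.311 × 1.575 = 3096.9398 kcal/day.

3097 kilocalories daily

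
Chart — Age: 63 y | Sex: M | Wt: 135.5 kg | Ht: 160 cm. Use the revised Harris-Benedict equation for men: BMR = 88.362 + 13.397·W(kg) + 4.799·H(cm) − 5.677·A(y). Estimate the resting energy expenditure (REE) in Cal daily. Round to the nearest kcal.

2314 Cal daily

Harris-Benedict: BMR = 88.362 + 13.397(135.5) + 4.799(160) − 5.677(63) = 2313.8445 kcal/day.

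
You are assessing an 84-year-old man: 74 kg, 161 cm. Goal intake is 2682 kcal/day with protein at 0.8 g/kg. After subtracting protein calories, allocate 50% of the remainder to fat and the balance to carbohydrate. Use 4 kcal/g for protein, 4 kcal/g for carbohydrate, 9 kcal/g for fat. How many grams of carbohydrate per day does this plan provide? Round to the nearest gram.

306 g/day

Protein = 0.8 × 74 = 59.2 g → 59.2 × 4 = 236.8 kcal.
Non-protein calories = 2682 − 236.8 = 2445.2 kcal.
Fat: 50% × 2445.2 = 1222.6 kcal; carbohydrate: 1222.6 kcal.
Carbohydrate: 1222.6 kcal ÷ 4 kcal/g = 305.65 g.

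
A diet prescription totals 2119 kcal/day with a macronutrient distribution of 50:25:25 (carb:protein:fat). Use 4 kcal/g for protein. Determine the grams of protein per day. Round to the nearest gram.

132 g/day

Protein energy = 25% × 2119 = 529.75 kcal.
At 4 kcal/g: 529.75 ÷ 4 = 132.4375 g.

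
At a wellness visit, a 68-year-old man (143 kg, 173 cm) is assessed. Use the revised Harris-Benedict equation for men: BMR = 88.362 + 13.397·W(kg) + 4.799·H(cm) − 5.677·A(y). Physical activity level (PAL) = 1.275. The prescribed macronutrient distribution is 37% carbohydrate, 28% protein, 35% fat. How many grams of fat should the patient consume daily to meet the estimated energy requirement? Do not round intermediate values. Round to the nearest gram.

Harris-Benedict: BMR = 88.362 + 13.397(143) + 4.799(173) − 5.677(68) = 2448.324 kcal/day.
TEE = 2448.324 × 1.275 = 3121.6131 kcal/day.
Fat energy = 35% × 3121.6131 = 1092.5646 kcal.
Fat = 1092.5646 ÷ 9 kcal/g = 121.3961 g.

121 g/day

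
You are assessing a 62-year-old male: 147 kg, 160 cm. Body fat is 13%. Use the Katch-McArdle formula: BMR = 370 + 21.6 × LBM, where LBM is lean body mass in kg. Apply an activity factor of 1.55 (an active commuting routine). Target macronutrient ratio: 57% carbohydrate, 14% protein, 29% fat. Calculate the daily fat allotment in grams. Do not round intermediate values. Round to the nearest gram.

156 g/day

LBM = 147 × (1 − 0.13) = 127.89 kg. Katch-McArdle: BMR = 370 + 21.6 × 127.89 = 3132.424 kcal/day.
TEE = 3132.424 × 1.55 = 4855.2572 kcal/day.
Fat energy = 29% × 4855.2572 = 1408.0246 kcal.
Fat = 1408.0246 ÷ 9 kcal/g = 156.4472 g.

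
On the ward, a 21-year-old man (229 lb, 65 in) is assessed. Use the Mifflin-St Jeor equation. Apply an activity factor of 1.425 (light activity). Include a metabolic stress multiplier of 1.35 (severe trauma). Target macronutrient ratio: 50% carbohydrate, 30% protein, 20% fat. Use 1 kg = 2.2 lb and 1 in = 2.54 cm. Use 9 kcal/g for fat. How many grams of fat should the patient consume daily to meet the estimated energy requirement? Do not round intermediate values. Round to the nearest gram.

84 g/day

Convert to metric: weight = 229 ÷ 2.2 = 104.0909 kg; height = 65 × 2.54 = 165.1 cm.
Mifflin-St Jeor (male): BMR = 10(104.0909) + 6.25(165.1) − 5(21) + 5 = 1040.9091 + 1031.875 − 105 + 5 = 1972.7841 kcal/day.
TEE = 1972.7841 × 1.425 = 2811.2173 kcal/day.
With stress factor 1.35: 2811.2173 × 1.35 = 3795.1434 kcal/day.
Fat energy = 20% × 3795.1434 = 759.0287 kcal.
Fat = 759.0287 ÷ 9 kcal/g = 84.3365 g.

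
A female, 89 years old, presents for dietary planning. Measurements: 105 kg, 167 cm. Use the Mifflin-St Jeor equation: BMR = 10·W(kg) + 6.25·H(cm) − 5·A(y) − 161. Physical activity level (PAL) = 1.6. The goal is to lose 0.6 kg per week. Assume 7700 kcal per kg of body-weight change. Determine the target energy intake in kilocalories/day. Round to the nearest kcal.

Mifflin-St Jeor (female): BMR = 10(105) + 6.25(167) − 5(89) − 161 = 1050 + 1043.75 − 445 − 161 = 1487.75 kcal/day.
TEE = 1487.75 × 1.6 = 2380.4 kcal/day.
Required daily deficit = 0.6 × 7700 ÷ 7 = 660 kcal/day.
Target intake = 2380.4 − 660 = 1720.4 kcal/day.

1720 kilocalories/day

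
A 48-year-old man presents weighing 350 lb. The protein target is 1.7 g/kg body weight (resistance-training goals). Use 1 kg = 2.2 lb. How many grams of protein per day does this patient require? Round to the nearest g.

Weight in kg = 350 ÷ 2.2 = 159.0909 kg.
Protein = 1.7 g/kg × 159.0909 kg = 270.4545 g/day.

270 g/day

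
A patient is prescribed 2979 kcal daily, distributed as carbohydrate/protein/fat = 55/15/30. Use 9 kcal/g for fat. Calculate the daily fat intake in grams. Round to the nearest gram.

Fat energy = 30% × 2979 = 893.7 kcal.
At 9 kcal/g: 893.7 ÷ 9 = 99.3 g.

99 g/day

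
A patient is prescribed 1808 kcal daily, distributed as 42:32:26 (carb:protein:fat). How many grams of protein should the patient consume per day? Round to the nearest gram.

Protein energy = 32% × 1808 = 578.56 kcal.
At 4 kcal/g: 578.56 ÷ 4 = 144.64 g.

145 g/day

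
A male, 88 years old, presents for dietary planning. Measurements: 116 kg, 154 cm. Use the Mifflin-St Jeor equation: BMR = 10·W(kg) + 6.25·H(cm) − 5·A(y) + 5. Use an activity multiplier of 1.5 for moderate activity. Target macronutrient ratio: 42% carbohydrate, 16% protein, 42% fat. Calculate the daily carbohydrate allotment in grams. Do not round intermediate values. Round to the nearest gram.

Mifflin-St Jeor (male): BMR = 10(116) + 6.25(154) − 5(88) + 5 = 1160 + 962.5 − 440 + 5 = 1687.5 kcal/day.
TEE = 1687.5 × 1.5 = 2531.25 kcal/day.
Carbohydrate energy = 42% × 2531.25 = 1063.125 kcal.
Carbohydrate = 1063.125 ÷ 4 kcal/g = 265.7813 g.

266 g/day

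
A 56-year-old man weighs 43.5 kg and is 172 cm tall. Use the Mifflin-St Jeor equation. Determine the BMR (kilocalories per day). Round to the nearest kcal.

1235 kilocalories per day

Mifflin-St Jeor (male): BMR = 10(43.5) + 6.25(172) − 5(56) + 5 = 435 + 1075 − 280 + 5 = 1235 kcal/day.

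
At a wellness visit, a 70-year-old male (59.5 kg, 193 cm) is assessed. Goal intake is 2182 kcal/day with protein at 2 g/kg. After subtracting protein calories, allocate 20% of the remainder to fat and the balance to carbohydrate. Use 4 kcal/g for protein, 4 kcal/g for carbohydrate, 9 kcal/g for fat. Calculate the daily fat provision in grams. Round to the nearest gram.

Protein = 2 × 59.5 = 119 g → 119 × 4 = 476 kcal.
Non-protein calories = 2182 − 476 = 1706 kcal.
Fat: 20% × 1706 = 341.2 kcal; carbohydrate: 1364.8 kcal.
Fat: 341.2 kcal ÷ 9 kcal/g = 37.9111 g.

38 g/day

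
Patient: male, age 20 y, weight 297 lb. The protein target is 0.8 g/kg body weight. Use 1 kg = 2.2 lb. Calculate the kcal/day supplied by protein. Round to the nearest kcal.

Weight in kg = 297 ÷ 2.2 = 135 kg.
Protein = 0.8 g/kg × 135 kg = 108 g/day.
Protein energy = 108 g × 4 kcal/g = 432 kcal/day.

432 kcal/day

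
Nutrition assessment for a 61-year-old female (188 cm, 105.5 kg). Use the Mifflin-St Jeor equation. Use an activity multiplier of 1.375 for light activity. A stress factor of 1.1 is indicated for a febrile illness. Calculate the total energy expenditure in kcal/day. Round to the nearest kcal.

2668 kcal/day

Mifflin-St Jeor (female): BMR = 10(105.5) + 6.25(188) − 5(61) − 161 = 1055 + 1175 − 305 − 161 = 1764 kcal/day.
TEE = BMR × activity factor = 1764 × 1.375 = 2425.5 kcal/day.
Apply stress factor: 2425.5 × 1.1 = 2668.05 kcal/day.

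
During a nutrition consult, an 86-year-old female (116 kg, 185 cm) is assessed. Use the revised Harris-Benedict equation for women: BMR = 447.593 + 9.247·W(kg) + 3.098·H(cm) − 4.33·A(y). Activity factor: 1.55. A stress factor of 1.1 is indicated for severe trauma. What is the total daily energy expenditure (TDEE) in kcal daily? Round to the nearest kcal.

Harris-Benedict: BMR = 447.593 + 9.247(116) + 3.098(185) − 4.33(86) = 1720.995 kcal/day.
TEE = BMR × activity factor = 1720.995 × 1.55 = 2667.5423 kcal/day.
Apply stress factor: 2667.5423 × 1.1 = 2934.2965 kcal/day.

2934 kcal daily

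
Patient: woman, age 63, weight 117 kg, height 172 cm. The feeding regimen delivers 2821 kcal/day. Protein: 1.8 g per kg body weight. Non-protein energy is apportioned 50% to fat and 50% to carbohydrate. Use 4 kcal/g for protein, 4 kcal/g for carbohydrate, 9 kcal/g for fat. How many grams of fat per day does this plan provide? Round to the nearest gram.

110 g/day

Protein = 1.8 × 117 = 210.6 g → 210.6 × 4 = 842.4 kcal.
Non-protein calories = 2821 − 842.4 = 1978.6 kcal.
Fat: 50% × 1978.6 = 989.3 kcal; carbohydrate: 989.3 kcal.
Fat: 989.3 kcal ÷ 9 kcal/g = 109.9222 g.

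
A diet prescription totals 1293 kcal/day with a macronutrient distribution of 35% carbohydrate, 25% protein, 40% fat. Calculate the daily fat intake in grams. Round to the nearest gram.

Fat energy = 40% × 1293 = 517.2 kcal.
At 9 kcal/g: 517.2 ÷ 9 = 57.4667 g.

57 g/day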